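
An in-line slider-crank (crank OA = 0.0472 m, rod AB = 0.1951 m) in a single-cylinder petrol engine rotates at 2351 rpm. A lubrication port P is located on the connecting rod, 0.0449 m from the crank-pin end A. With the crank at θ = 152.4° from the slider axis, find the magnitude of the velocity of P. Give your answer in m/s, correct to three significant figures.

ω = 246.2 rad/s.  Crank-pin speed |V_A| = rω = 11.62 m/s, perpendicular to OA.
Rod angle: sinφ = −(r/L) sinθ ⇒ φ = -6.435°; ω_rod = −rω cosθ/√(L²−r²sin²θ) = +53.118 rad/s.
V_P = V_A + ω_rod × AP, with AP = 0.0449 m along the rod.
Components: V_Px = −rω sinθ − a·ω_rod·sinφ = -5.1164 m/s;  V_Py = rω cosθ + a·ω_rod·cosφ = -7.9281 m/s.
|V_P| = √(V_Px² + V_Py²) = 9.4357 m/s.

9.44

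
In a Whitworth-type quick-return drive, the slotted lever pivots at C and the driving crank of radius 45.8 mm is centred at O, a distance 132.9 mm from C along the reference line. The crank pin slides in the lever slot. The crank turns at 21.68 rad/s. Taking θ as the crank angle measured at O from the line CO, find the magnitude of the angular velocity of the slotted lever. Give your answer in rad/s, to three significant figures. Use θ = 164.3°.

ω = 21.68 rad/s
Crank pin A relative to C: A = (d + r cosθ, r sinθ); lever angle φ = atan2(r sinθ, d + r cosθ).
Differentiating tanφ: φ̇ = rω(d cosθ + r)/(d² + r² + 2dr cosθ).
d² + r² + 2dr cosθ = |CA|² = 0.00804059 m²;  d cosθ + r = -0.082142 m.
|ω_lever| = |0.0458·21.68·-0.082142| / 0.00804059 = 10.144 rad/s.

10.1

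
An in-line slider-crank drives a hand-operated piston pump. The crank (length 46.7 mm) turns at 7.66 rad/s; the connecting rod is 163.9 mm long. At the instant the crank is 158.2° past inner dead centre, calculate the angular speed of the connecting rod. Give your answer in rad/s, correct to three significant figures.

2.04

ω = 7.66 rad/s
The rod makes angle φ with the slider axis where L sinφ = r sinθ; differentiating, L cosφ·φ̇ = r ω cosθ.
L cosφ = √(L² − r² sin²θ) = 0.16298 m.
|ω_rod| = r ω |cosθ| / √(L² − r² sin²θ) = 0.0467·7.66·0.92849/0.16298 = 2.0379 rad/s.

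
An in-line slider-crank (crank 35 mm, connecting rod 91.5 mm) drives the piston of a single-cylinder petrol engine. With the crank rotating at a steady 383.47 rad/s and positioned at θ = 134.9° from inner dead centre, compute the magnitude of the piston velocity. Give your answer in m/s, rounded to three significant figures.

6.84

ω = 383.5 rad/s
For an in-line slider-crank, x = r cosθ + √(L² − r² sin²θ), so v = −rω sinθ·[1 + r cosθ/√(L² − r² sin²θ)].
With r = 0.035 m, L = 0.0915 m, θ = 134.9°: √(L² − r² sin²θ) = 0.088077 m.
v = −0.035·383.5·0.70834·[1 + 0.035·-0.70587/0.088077] = -6.8403 m/s.
|v| = 6.8403 m/s.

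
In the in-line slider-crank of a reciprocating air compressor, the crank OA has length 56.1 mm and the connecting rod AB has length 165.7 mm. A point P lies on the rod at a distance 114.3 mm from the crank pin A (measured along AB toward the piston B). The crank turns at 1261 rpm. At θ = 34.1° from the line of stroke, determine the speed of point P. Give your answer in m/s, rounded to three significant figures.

5.32

ω = 132.1 rad/s.  Crank-pin speed |V_A| = rω = 7.4081 m/s, perpendicular to OA.
Rod angle: sinφ = −(r/L) sinθ ⇒ φ = -10.942°; ω_rod = −rω cosθ/√(L²−r²sin²θ) = -37.706 rad/s.
V_P = V_A + ω_rod × AP, with AP = 0.1143 m along the rod.
Components: V_Px = −rω sinθ − a·ω_rod·sinφ = -4.9713 m/s;  V_Py = rω cosθ + a·ω_rod·cosφ = +1.9029 m/s.
|V_P| = √(V_Px² + V_Py²) = 5.3231 m/s.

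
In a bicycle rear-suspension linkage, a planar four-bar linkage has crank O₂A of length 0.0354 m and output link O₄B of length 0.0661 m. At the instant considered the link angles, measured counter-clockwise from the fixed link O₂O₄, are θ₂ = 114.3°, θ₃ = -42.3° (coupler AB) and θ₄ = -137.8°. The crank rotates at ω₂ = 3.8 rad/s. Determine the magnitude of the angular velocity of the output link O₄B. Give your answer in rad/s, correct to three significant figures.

0.812

ω₂ = 3.8 rad/s
Differentiating the loop-closure r₂e^{iθ₂}+r₃e^{iθ₃}=r₁+r₄e^{iθ₄} gives r₂ω₂e^{iθ₂}+r₃ω₃e^{iθ₃}=r₄ω₄e^{iθ₄}.
Eliminating the other unknown: ω₄ = r₂ω₂ sin(θ₂−θ₃) / [r₄ sin(θ₄−θ₃)].
Numerator sine = +0.39715; denominator sine = -0.99540.
Result = 0.0354·3.8·(+0.39715) / (0.0661·(-0.99540)) = -0.81197 rad/s; magnitude 0.81197 rad/s.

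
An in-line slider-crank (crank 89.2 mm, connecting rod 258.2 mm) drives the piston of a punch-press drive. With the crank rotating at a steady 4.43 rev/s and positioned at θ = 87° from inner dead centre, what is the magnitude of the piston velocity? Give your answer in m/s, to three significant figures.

2.53

ω = 2π·4.43 = 27.83 rad/s
For an in-line slider-crank, x = r cosθ + √(L² − r² sin²θ), so v = −rω sinθ·[1 + r cosθ/√(L² − r² sin²θ)].
With r = 0.0892 m, L = 0.2582 m, θ = 87°: √(L² − r² sin²θ) = 0.24235 m.
v = −0.0892·27.83·0.99863·[1 + 0.0892·0.05234/0.24235] = -2.5272 m/s.
|v| = 2.5272 m/s.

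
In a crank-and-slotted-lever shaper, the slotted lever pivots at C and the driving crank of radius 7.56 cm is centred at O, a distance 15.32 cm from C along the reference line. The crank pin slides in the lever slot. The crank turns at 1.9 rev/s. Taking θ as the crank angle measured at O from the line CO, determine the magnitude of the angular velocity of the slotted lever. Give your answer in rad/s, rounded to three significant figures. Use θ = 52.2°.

ω = 11.94 rad/s (from 1.9 rev/s).
Crank pin A relative to C: A = (d + r cosθ, r sinθ); lever angle φ = atan2(r sinθ, d + r cosθ).
Differentiating tanφ: φ̇ = rω(d cosθ + r)/(d² + r² + 2dr cosθ).
d² + r² + 2dr cosθ = |CA|² = 0.0433829 m²;  d cosθ + r = +0.1695 m.
|ω_lever| = |0.0756·11.94·+0.1695| / 0.0433829 = 3.5261 rad/s.

3.53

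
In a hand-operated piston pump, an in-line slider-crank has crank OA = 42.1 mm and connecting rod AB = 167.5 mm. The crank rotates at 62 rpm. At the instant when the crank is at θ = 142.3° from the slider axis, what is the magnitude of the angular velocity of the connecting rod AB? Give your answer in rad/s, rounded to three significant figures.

1.31

ω = 6.493 rad/s (converted from 62 rpm).
The rod makes angle φ with the slider axis where L sinφ = r sinθ; differentiating, L cosφ·φ̇ = r ω cosθ.
L cosφ = √(L² − r² sin²θ) = 0.16551 m.
|ω_rod| = r ω |cosθ| / √(L² − r² sin²θ) = 0.0421·6.493·0.79122/0.16551 = 1.3067 rad/s.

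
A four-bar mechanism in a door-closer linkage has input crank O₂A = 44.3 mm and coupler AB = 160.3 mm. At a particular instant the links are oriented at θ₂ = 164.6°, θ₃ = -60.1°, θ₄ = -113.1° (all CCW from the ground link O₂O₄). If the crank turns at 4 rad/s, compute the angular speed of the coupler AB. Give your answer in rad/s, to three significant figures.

ω₂ = 4 rad/s
Differentiating the loop-closure r₂e^{iθ₂}+r₃e^{iθ₃}=r₁+r₄e^{iθ₄} gives r₂ω₂e^{iθ₂}+r₃ω₃e^{iθ₃}=r₄ω₄e^{iθ₄}.
Eliminating the other unknown: ω₃ = r₂ω₂ sin(θ₄−θ₂) / [r₃ sin(θ₃−θ₄)].
Numerator sine = +0.99098; denominator sine = +0.79864.
Result = 0.0443·4·(+0.99098) / (0.1603·(+0.79864)) = +1.3717 rad/s; magnitude 1.3717 rad/s.

1.37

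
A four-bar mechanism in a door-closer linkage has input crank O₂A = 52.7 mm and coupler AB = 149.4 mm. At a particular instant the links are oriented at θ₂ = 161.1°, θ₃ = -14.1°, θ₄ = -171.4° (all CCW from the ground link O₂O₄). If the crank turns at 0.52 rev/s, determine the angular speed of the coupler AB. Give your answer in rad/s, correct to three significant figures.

ω₂ = 3.267 rad/s (from 0.52 rev/s).
Differentiating the loop-closure r₂e^{iθ₂}+r₃e^{iθ₃}=r₁+r₄e^{iθ₄} gives r₂ω₂e^{iθ₂}+r₃ω₃e^{iθ₃}=r₄ω₄e^{iθ₄}.
Eliminating the other unknown: ω₃ = r₂ω₂ sin(θ₄−θ₂) / [r₃ sin(θ₃−θ₄)].
Numerator sine = +0.46175; denominator sine = +0.38591.
Result = 0.0527·3.267·(+0.46175) / (0.1494·(+0.38591)) = +1.379 rad/s; magnitude 1.379 rad/s.

1.38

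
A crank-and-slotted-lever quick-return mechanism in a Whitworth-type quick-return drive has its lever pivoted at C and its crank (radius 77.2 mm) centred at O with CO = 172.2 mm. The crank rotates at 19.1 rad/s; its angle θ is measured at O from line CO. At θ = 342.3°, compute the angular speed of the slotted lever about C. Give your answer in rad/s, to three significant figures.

ω = 19.1 rad/s
Crank pin A relative to C: A = (d + r cosθ, r sinθ); lever angle φ = atan2(r sinθ, d + r cosθ).
Differentiating tanφ: φ̇ = rω(d cosθ + r)/(d² + r² + 2dr cosθ).
d² + r² + 2dr cosθ = |CA|² = 0.0609417 m²;  d cosθ + r = +0.24125 m.
|ω_lever| = |0.0772·19.1·+0.24125| / 0.0609417 = 5.8371 rad/s.

5.84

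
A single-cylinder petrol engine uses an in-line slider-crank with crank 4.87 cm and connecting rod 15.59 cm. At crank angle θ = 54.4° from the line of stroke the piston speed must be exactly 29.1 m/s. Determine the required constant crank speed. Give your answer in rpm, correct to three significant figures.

For an in-line slider-crank, |v_piston| = rω|sinθ|·[1 + r cosθ/√(L² − r² sin²θ)].
With r = 0.0487 m, L = 0.1559 m, θ = 54.4°: the bracketed kinematic factor |dx/dθ| = 0.047043 m.
ω = v/|dx/dθ| = 29.1/0.047043 = 618.59 rad/s.
N = 60ω/(2π) = 5907.1 rpm.

5910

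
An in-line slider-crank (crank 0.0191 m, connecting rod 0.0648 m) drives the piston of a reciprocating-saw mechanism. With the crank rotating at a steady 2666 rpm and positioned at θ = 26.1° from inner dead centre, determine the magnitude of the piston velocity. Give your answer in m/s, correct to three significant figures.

2.97

ω = 2π·2666/60 = 279.2 rad/s
For an in-line slider-crank, x = r cosθ + √(L² − r² sin²θ), so v = −rω sinθ·[1 + r cosθ/√(L² − r² sin²θ)].
With r = 0.0191 m, L = 0.0648 m, θ = 26.1°: √(L² − r² sin²θ) = 0.064253 m.
v = −0.0191·279.2·0.43994·[1 + 0.0191·0.89803/0.064253] = -2.9722 m/s.
|v| = 2.9722 m/s.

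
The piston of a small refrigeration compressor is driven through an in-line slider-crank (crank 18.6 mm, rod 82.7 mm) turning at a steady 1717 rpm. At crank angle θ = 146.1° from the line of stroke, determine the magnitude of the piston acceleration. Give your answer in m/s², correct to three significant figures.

446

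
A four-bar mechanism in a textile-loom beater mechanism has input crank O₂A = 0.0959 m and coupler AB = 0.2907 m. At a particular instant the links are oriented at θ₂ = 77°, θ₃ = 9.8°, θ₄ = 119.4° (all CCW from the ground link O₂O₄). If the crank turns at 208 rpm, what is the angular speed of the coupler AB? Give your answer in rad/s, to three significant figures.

5.14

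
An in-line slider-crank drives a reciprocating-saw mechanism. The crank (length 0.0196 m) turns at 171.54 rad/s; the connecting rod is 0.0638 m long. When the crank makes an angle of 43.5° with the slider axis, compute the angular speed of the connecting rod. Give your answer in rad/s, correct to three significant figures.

39.1

ω = 171.5 rad/s
The rod makes angle φ with the slider axis where L sinφ = r sinθ; differentiating, L cosφ·φ̇ = r ω cosθ.
L cosφ = √(L² − r² sin²θ) = 0.062357 m.
|ω_rod| = r ω |cosθ| / √(L² − r² sin²θ) = 0.0196·171.5·0.72537/0.062357 = 39.111 rad/s.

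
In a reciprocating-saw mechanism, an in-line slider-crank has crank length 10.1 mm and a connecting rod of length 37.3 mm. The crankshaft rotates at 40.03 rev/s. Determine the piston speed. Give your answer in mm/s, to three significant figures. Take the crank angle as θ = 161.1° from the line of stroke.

611

ω = 2π·40 = 251.5 rad/s
For an in-line slider-crank, x = r cosθ + √(L² − r² sin²θ), so v = −rω sinθ·[1 + r cosθ/√(L² − r² sin²θ)].
With r = 0.0101 m, L = 0.0373 m, θ = 161.1°: √(L² − r² sin²θ) = 0.037156 m.
v = −0.0101·251.5·0.32392·[1 + 0.0101·-0.94609/0.037156] = -0.61124 m/s.
|v| = 0.61124 m/s = 611.24 mm/s.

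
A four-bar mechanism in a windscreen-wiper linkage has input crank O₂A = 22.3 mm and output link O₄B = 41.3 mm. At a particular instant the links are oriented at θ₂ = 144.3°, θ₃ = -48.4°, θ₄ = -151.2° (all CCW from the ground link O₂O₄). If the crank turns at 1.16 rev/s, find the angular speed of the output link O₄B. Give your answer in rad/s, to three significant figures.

ω₂ = 7.288 rad/s (from 1.16 rev/s).
Differentiating the loop-closure r₂e^{iθ₂}+r₃e^{iθ₃}=r₁+r₄e^{iθ₄} gives r₂ω₂e^{iθ₂}+r₃ω₃e^{iθ₃}=r₄ω₄e^{iθ₄}.
Eliminating the other unknown: ω₄ = r₂ω₂ sin(θ₂−θ₃) / [r₄ sin(θ₄−θ₃)].
Numerator sine = -0.21985; denominator sine = -0.97515.
Result = 0.0223·7.288·(-0.21985) / (0.0413·(-0.97515)) = +0.88724 rad/s; magnitude 0.88724 rad/s.

0.887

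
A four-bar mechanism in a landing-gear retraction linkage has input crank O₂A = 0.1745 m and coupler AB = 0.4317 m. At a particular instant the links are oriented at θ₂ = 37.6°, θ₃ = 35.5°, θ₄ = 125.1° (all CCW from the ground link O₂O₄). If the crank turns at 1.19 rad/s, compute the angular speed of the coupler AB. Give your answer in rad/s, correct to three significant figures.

0.481

ω₂ = 1.19 rad/s
Differentiating the loop-closure r₂e^{iθ₂}+r₃e^{iθ₃}=r₁+r₄e^{iθ₄} gives r₂ω₂e^{iθ₂}+r₃ω₃e^{iθ₃}=r₄ω₄e^{iθ₄}.
Eliminating the other unknown: ω₃ = r₂ω₂ sin(θ₄−θ₂) / [r₃ sin(θ₃−θ₄)].
Numerator sine = +0.99905; denominator sine = -0.99998.
Result = 0.1745·1.19·(+0.99905) / (0.4317·(-0.99998)) = -0.48057 rad/s; magnitude 0.48057 rad/s.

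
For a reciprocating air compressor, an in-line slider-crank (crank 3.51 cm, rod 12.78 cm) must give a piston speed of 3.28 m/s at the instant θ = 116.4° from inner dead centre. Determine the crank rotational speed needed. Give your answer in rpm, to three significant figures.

1140

For an in-line slider-crank, |v_piston| = rω|sinθ|·[1 + r cosθ/√(L² − r² sin²θ)].
With r = 0.0351 m, L = 0.1278 m, θ = 116.4°: the bracketed kinematic factor |dx/dθ| = 0.027478 m.
ω = v/|dx/dθ| = 3.28/0.027478 = 119.37 rad/s.
N = 60ω/(2π) = 1139.9 rpm.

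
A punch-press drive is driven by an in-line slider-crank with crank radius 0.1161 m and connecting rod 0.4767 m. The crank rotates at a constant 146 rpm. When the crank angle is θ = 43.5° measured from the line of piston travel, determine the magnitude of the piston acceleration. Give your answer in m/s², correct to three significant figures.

ω = 2π·146/60 = 15.29 rad/s
x(θ) = r cosθ + √(L² − r² sin²θ); with ω constant, a = ω²·d²x/dθ².
d²x/dθ² = −r cosθ − r²(cos2θ)/√u − r⁴ sin²2θ/(4u^{3/2}),  u = L² − r² sin²θ = 0.220856 m².
Substituting r = 0.1161 m, L = 0.4767 m, θ = 43.5°: d²x/dθ² = -0.086153 m.
a = ω²·d²x/dθ² = (15.29)²·(-0.086153) = -20.139 m/s²;  |a| = 20.139 m/s².

20.1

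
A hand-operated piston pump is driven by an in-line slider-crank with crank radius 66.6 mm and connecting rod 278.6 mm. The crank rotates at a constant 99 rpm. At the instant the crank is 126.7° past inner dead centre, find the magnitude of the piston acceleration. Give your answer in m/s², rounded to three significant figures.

ω = 2π·99/60 = 10.37 rad/s
x(θ) = r cosθ + √(L² − r² sin²θ); with ω constant, a = ω²·d²x/dθ².
d²x/dθ² = −r cosθ − r²(cos2θ)/√u − r⁴ sin²2θ/(4u^{3/2}),  u = L² − r² sin²θ = 0.0747666 m².
Substituting r = 0.0666 m, L = 0.2786 m, θ = 126.7°: d²x/dθ² = +0.044215 m.
a = ω²·d²x/dθ² = (10.37)²·(+0.044215) = +4.7523 m/s²;  |a| = 4.7523 m/s².

4.75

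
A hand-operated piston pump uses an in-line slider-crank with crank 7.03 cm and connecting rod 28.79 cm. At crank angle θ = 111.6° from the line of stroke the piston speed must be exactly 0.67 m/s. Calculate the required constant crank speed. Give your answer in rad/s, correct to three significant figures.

11.3

For an in-line slider-crank, |v_piston| = rω|sinθ|·[1 + r cosθ/√(L² − r² sin²θ)].
With r = 0.0703 m, L = 0.2879 m, θ = 111.6°: the bracketed kinematic factor |dx/dθ| = 0.05933 m.
ω = v/|dx/dθ| = 0.67/0.05933 = 11.293 rad/s.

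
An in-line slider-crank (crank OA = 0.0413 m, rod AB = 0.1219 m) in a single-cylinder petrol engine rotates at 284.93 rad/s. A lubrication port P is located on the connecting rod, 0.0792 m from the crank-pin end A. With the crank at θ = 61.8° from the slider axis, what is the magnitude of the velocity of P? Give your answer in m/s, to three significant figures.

11.7

ω = 284.9 rad/s.  Crank-pin speed |V_A| = rω = 11.768 m/s, perpendicular to OA.
Rod angle: sinφ = −(r/L) sinθ ⇒ φ = -17.373°; ω_rod = −rω cosθ/√(L²−r²sin²θ) = -47.798 rad/s.
V_P = V_A + ω_rod × AP, with AP = 0.0792 m along the rod.
Components: V_Px = −rω sinθ − a·ω_rod·sinφ = -11.501 m/s;  V_Py = rω cosθ + a·ω_rod·cosφ = +1.9479 m/s.
|V_P| = √(V_Px² + V_Py²) = 11.665 m/s.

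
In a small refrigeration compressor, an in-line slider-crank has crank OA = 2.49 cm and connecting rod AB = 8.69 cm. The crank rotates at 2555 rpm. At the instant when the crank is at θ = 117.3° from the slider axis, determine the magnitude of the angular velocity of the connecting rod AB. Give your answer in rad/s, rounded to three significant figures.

36.4

ω = 267.6 rad/s (converted from 2555 rpm).
The rod makes angle φ with the slider axis where L sinφ = r sinθ; differentiating, L cosφ·φ̇ = r ω cosθ.
L cosφ = √(L² − r² sin²θ) = 0.084036 m.
|ω_rod| = r ω |cosθ| / √(L² − r² sin²θ) = 0.0249·267.6·0.45865/0.084036 = 36.361 rad/s.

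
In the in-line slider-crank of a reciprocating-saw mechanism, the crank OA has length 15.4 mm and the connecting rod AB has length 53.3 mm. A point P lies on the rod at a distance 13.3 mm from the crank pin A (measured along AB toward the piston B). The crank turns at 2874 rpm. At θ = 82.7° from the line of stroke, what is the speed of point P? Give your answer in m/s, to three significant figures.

ω = 301 rad/s.  Crank-pin speed |V_A| = rω = 4.6349 m/s, perpendicular to OA.
Rod angle: sinφ = −(r/L) sinθ ⇒ φ = -16.654°; ω_rod = −rω cosθ/√(L²−r²sin²θ) = -11.533 rad/s.
V_P = V_A + ω_rod × AP, with AP = 0.0133 m along the rod.
Components: V_Px = −rω sinθ − a·ω_rod·sinφ = -4.6412 m/s;  V_Py = rω cosθ + a·ω_rod·cosφ = +0.44197 m/s.
|V_P| = √(V_Px² + V_Py²) = 4.6622 m/s.

4.66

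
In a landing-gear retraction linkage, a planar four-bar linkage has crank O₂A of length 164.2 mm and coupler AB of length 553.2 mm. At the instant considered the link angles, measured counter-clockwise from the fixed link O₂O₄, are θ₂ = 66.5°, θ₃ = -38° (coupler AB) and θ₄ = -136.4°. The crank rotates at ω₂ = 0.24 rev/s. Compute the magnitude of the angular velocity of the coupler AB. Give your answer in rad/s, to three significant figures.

0.176

ω₂ = 1.508 rad/s (from 0.24 rev/s).
Differentiating the loop-closure r₂e^{iθ₂}+r₃e^{iθ₃}=r₁+r₄e^{iθ₄} gives r₂ω₂e^{iθ₂}+r₃ω₃e^{iθ₃}=r₄ω₄e^{iθ₄}.
Eliminating the other unknown: ω₃ = r₂ω₂ sin(θ₄−θ₂) / [r₃ sin(θ₃−θ₄)].
Numerator sine = +0.38912; denominator sine = +0.98927.
Result = 0.1642·1.508·(+0.38912) / (0.5532·(+0.98927)) = +0.17606 rad/s; magnitude 0.17606 rad/s.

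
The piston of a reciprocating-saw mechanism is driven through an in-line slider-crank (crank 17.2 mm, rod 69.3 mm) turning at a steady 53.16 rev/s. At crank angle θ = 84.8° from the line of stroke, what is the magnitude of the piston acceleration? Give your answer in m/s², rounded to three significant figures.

ω = 2π·53.2 = 334 rad/s
x(θ) = r cosθ + √(L² − r² sin²θ); with ω constant, a = ω²·d²x/dθ².
d²x/dθ² = −r cosθ − r²(cos2θ)/√u − r⁴ sin²2θ/(4u^{3/2}),  u = L² − r² sin²θ = 0.00450908 m².
Substituting r = 0.0172 m, L = 0.0693 m, θ = 84.8°: d²x/dθ² = +0.0027721 m.
a = ω²·d²x/dθ² = (334)²·(+0.0027721) = +309.27 m/s²;  |a| = 309.27 m/s².

309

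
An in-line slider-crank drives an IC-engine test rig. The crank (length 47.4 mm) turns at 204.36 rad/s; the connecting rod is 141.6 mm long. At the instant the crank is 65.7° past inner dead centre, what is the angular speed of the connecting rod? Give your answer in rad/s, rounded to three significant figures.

ω = 204.4 rad/s
The rod makes angle φ with the slider axis where L sinφ = r sinθ; differentiating, L cosφ·φ̇ = r ω cosθ.
L cosφ = √(L² − r² sin²θ) = 0.13485 m.
|ω_rod| = r ω |cosθ| / √(L² − r² sin²θ) = 0.0474·204.4·0.41151/0.13485 = 29.56 rad/s.

29.6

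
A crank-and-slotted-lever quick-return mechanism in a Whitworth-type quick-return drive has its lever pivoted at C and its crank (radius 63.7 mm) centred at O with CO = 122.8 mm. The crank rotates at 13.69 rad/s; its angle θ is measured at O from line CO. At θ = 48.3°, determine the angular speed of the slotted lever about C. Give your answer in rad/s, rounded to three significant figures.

4.29

ω = 13.69 rad/s
Crank pin A relative to C: A = (d + r cosθ, r sinθ); lever angle φ = atan2(r sinθ, d + r cosθ).
Differentiating tanφ: φ̇ = rω(d cosθ + r)/(d² + r² + 2dr cosθ).
d² + r² + 2dr cosθ = |CA|² = 0.0295449 m²;  d cosθ + r = +0.14539 m.
|ω_lever| = |0.0637·13.69·+0.14539| / 0.0295449 = 4.2914 rad/s.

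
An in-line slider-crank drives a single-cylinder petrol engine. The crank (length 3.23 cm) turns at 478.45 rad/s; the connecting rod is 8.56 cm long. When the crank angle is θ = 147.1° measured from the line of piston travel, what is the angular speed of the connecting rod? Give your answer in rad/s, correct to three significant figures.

ω = 478.4 rad/s
The rod makes angle φ with the slider axis where L sinφ = r sinθ; differentiating, L cosφ·φ̇ = r ω cosθ.
L cosφ = √(L² − r² sin²θ) = 0.083783 m.
|ω_rod| = r ω |cosθ| / √(L² − r² sin²θ) = 0.0323·478.4·0.83962/0.083783 = 154.87 rad/s.

155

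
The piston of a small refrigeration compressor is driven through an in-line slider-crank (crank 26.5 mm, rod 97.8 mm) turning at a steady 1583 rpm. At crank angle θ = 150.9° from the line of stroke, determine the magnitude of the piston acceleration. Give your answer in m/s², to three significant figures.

529

ω = 2π·1583/60 = 165.8 rad/s
x(θ) = r cosθ + √(L² − r² sin²θ); with ω constant, a = ω²·d²x/dθ².
d²x/dθ² = −r cosθ − r²(cos2θ)/√u − r⁴ sin²2θ/(4u^{3/2}),  u = L² − r² sin²θ = 0.00939874 m².
Substituting r = 0.0265 m, L = 0.0978 m, θ = 150.9°: d²x/dθ² = +0.01924 m.
a = ω²·d²x/dθ² = (165.8)²·(+0.01924) = +528.72 m/s²;  |a| = 528.72 m/s².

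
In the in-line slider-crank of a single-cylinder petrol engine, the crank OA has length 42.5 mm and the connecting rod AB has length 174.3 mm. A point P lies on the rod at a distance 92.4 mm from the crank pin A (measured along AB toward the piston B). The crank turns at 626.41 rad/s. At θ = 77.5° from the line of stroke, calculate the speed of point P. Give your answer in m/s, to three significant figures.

26.9

ω = 626.4 rad/s.  Crank-pin speed |V_A| = rω = 26.622 m/s, perpendicular to OA.
Rod angle: sinφ = −(r/L) sinθ ⇒ φ = -13.772°; ω_rod = −rω cosθ/√(L²−r²sin²θ) = -34.037 rad/s.
V_P = V_A + ω_rod × AP, with AP = 0.0924 m along the rod.
Components: V_Px = −rω sinθ − a·ω_rod·sinφ = -26.74 m/s;  V_Py = rω cosθ + a·ω_rod·cosφ = +2.7075 m/s.
|V_P| = √(V_Px² + V_Py²) = 26.877 m/s.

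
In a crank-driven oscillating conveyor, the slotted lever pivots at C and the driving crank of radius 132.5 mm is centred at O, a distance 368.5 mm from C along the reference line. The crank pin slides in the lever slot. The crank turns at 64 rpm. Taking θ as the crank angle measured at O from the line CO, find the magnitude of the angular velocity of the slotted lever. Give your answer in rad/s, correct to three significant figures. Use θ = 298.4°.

ω = 6.702 rad/s (from 64 rpm).
Crank pin A relative to C: A = (d + r cosθ, r sinθ); lever angle φ = atan2(r sinθ, d + r cosθ).
Differentiating tanφ: φ̇ = rω(d cosθ + r)/(d² + r² + 2dr cosθ).
d² + r² + 2dr cosθ = |CA|² = 0.199794 m²;  d cosθ + r = +0.30777 m.
|ω_lever| = |0.1325·6.702·+0.30777| / 0.199794 = 1.3679 rad/s.

1.37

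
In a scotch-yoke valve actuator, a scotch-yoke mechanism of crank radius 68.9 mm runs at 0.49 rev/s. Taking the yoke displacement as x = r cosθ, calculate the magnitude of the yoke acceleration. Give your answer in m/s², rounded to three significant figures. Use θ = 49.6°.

0.423

ω = 3.079 rad/s (from 0.49 rev/s).
x = r cosθ ⇒ ẍ = −rω² cosθ (ω constant).
|a| = rω²|cosθ| = 0.0689·(3.079)²·|cos 49.6°| = 0.42328 m/s².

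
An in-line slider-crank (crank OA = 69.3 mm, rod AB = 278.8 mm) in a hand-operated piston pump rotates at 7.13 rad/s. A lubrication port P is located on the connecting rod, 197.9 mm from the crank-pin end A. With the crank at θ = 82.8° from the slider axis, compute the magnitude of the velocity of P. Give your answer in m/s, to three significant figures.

ω = 7.13 rad/s.  Crank-pin speed |V_A| = rω = 0.49411 m/s, perpendicular to OA.
Rod angle: sinφ = −(r/L) sinθ ⇒ φ = -14.277°; ω_rod = −rω cosθ/√(L²−r²sin²θ) = -0.2292 rad/s.
V_P = V_A + ω_rod × AP, with AP = 0.1979 m along the rod.
Components: V_Px = −rω sinθ − a·ω_rod·sinφ = -0.5014 m/s;  V_Py = rω cosθ + a·ω_rod·cosφ = +0.01797 m/s.
|V_P| = √(V_Px² + V_Py²) = 0.50172 m/s.

0.502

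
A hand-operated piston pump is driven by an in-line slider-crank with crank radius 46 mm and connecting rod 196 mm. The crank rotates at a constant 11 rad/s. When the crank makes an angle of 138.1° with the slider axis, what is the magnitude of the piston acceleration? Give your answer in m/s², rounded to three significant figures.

3.98

ω = 11 rad/s
x(θ) = r cosθ + √(L² − r² sin²θ); with ω constant, a = ω²·d²x/dθ².
d²x/dθ² = −r cosθ − r²(cos2θ)/√u − r⁴ sin²2θ/(4u^{3/2}),  u = L² − r² sin²θ = 0.0374723 m².
Substituting r = 0.046 m, L = 0.196 m, θ = 138.1°: d²x/dθ² = +0.032905 m.
a = ω²·d²x/dθ² = (11)²·(+0.032905) = +3.9815 m/s²;  |a| = 3.9815 m/s².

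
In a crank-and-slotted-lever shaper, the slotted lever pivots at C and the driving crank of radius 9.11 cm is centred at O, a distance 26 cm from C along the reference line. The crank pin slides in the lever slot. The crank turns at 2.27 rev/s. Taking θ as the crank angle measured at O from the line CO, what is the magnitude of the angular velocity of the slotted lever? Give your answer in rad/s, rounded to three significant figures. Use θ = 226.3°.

ω = 14.26 rad/s (from 2.27 rev/s).
Crank pin A relative to C: A = (d + r cosθ, r sinθ); lever angle φ = atan2(r sinθ, d + r cosθ).
Differentiating tanφ: φ̇ = rω(d cosθ + r)/(d² + r² + 2dr cosθ).
d² + r² + 2dr cosθ = |CA|² = 0.0431707 m²;  d cosθ + r = -0.088529 m.
|ω_lever| = |0.0911·14.26·-0.088529| / 0.0431707 = 2.6645 rad/s.

2.66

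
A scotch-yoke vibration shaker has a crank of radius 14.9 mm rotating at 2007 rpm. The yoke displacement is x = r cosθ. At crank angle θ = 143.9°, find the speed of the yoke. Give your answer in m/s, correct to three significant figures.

ω = 210.2 rad/s (from 2007 rpm).
x = r cosθ ⇒ ẋ = −rω sinθ.
|v| = rω|sinθ| = 0.0149·210.2·|sin 143.9°| = 1.8451 m/s.

1.85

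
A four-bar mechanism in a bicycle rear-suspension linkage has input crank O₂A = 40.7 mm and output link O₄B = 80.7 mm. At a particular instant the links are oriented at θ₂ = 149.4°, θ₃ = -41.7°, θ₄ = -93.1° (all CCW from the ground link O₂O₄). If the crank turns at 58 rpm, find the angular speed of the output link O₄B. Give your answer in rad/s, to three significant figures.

ω₂ = 6.074 rad/s (from 58 rpm).
Differentiating the loop-closure r₂e^{iθ₂}+r₃e^{iθ₃}=r₁+r₄e^{iθ₄} gives r₂ω₂e^{iθ₂}+r₃ω₃e^{iθ₃}=r₄ω₄e^{iθ₄}.
Eliminating the other unknown: ω₄ = r₂ω₂ sin(θ₂−θ₃) / [r₄ sin(θ₄−θ₃)].
Numerator sine = -0.19252; denominator sine = -0.78152.
Result = 0.0407·6.074·(-0.19252) / (0.0807·(-0.78152)) = +0.7546 rad/s; magnitude 0.7546 rad/s.

0.755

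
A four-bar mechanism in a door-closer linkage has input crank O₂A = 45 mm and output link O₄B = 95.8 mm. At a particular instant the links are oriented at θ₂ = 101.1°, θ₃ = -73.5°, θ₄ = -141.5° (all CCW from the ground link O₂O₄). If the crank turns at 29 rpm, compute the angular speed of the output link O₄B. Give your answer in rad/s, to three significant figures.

0.145

ω₂ = 3.037 rad/s (from 29 rpm).
Differentiating the loop-closure r₂e^{iθ₂}+r₃e^{iθ₃}=r₁+r₄e^{iθ₄} gives r₂ω₂e^{iθ₂}+r₃ω₃e^{iθ₃}=r₄ω₄e^{iθ₄}.
Eliminating the other unknown: ω₄ = r₂ω₂ sin(θ₂−θ₃) / [r₄ sin(θ₄−θ₃)].
Numerator sine = +0.09411; denominator sine = -0.92718.
Result = 0.045·3.037·(+0.09411) / (0.0958·(-0.92718)) = -0.14479 rad/s; magnitude 0.14479 rad/s.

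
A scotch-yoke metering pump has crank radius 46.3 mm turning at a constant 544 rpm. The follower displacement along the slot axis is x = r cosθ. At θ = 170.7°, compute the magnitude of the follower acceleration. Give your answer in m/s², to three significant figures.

ω = 56.97 rad/s (from 544 rpm).
x = r cosθ ⇒ ẍ = −rω² cosθ (ω constant).
|a| = rω²|cosθ| = 0.0463·(56.97)²·|cos 170.7°| = 148.28 m/s².

148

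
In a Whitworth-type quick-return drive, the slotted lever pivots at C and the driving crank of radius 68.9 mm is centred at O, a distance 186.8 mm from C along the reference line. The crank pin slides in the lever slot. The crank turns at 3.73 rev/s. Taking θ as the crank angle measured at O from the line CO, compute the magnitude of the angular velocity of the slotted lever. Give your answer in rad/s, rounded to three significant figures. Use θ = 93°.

ω = 23.44 rad/s (from 3.73 rev/s).
Crank pin A relative to C: A = (d + r cosθ, r sinθ); lever angle φ = atan2(r sinθ, d + r cosθ).
Differentiating tanφ: φ̇ = rω(d cosθ + r)/(d² + r² + 2dr cosθ).
d² + r² + 2dr cosθ = |CA|² = 0.0382943 m²;  d cosθ + r = +0.059124 m.
|ω_lever| = |0.0689·23.44·+0.059124| / 0.0382943 = 2.4931 rad/s.

2.49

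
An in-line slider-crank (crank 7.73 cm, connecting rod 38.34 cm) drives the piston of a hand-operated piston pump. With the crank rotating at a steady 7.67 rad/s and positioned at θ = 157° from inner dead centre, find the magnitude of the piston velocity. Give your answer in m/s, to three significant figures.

0.189

ω = 7.67 rad/s
For an in-line slider-crank, x = r cosθ + √(L² − r² sin²θ), so v = −rω sinθ·[1 + r cosθ/√(L² − r² sin²θ)].
With r = 0.0773 m, L = 0.3834 m, θ = 157°: √(L² − r² sin²θ) = 0.38221 m.
v = −0.0773·7.67·0.39073·[1 + 0.0773·-0.92050/0.38221] = -0.18853 m/s.
|v| = 0.18853 m/s.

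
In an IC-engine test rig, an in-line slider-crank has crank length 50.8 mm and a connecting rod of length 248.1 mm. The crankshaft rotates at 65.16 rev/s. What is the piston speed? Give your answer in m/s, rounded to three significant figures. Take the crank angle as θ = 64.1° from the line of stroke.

20.4

ω = 2π·65.2 = 409.4 rad/s
For an in-line slider-crank, x = r cosθ + √(L² − r² sin²θ), so v = −rω sinθ·[1 + r cosθ/√(L² − r² sin²θ)].
With r = 0.0508 m, L = 0.2481 m, θ = 64.1°: √(L² − r² sin²θ) = 0.24386 m.
v = −0.0508·409.4·0.89956·[1 + 0.0508·0.43680/0.24386] = -20.412 m/s.
|v| = 20.412 m/s.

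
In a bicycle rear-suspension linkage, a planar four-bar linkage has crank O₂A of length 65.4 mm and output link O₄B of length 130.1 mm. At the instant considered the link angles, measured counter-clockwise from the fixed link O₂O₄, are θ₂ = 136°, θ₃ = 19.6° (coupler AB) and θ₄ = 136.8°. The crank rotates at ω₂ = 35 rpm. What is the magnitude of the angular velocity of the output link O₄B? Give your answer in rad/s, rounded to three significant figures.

ω₂ = 3.665 rad/s (from 35 rpm).
Differentiating the loop-closure r₂e^{iθ₂}+r₃e^{iθ₃}=r₁+r₄e^{iθ₄} gives r₂ω₂e^{iθ₂}+r₃ω₃e^{iθ₃}=r₄ω₄e^{iθ₄}.
Eliminating the other unknown: ω₄ = r₂ω₂ sin(θ₂−θ₃) / [r₄ sin(θ₄−θ₃)].
Numerator sine = +0.89571; denominator sine = +0.88942.
Result = 0.0654·3.665·(+0.89571) / (0.1301·(+0.88942)) = +1.8555 rad/s; magnitude 1.8555 rad/s.

1.86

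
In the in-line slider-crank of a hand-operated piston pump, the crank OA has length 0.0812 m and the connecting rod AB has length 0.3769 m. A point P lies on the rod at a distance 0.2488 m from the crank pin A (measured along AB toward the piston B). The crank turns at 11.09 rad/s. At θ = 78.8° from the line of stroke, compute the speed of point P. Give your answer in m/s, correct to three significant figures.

0.910

ω = 11.09 rad/s.  Crank-pin speed |V_A| = rω = 0.90051 m/s, perpendicular to OA.
Rod angle: sinφ = −(r/L) sinθ ⇒ φ = -12.201°; ω_rod = −rω cosθ/√(L²−r²sin²θ) = -0.4748 rad/s.
V_P = V_A + ω_rod × AP, with AP = 0.2488 m along the rod.
Components: V_Px = −rω sinθ − a·ω_rod·sinφ = -0.90832 m/s;  V_Py = rω cosθ + a·ω_rod·cosφ = +0.059448 m/s.
|V_P| = √(V_Px² + V_Py²) = 0.91027 m/s.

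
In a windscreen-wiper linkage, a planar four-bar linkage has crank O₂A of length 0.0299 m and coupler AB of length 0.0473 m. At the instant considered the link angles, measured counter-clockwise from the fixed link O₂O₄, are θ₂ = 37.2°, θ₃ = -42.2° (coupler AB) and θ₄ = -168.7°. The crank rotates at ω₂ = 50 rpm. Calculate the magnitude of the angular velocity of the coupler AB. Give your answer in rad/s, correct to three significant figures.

1.80

ω₂ = 5.236 rad/s (from 50 rpm).
Differentiating the loop-closure r₂e^{iθ₂}+r₃e^{iθ₃}=r₁+r₄e^{iθ₄} gives r₂ω₂e^{iθ₂}+r₃ω₃e^{iθ₃}=r₄ω₄e^{iθ₄}.
Eliminating the other unknown: ω₃ = r₂ω₂ sin(θ₄−θ₂) / [r₃ sin(θ₃−θ₄)].
Numerator sine = +0.43680; denominator sine = +0.80386.
Result = 0.0299·5.236·(+0.43680) / (0.0473·(+0.80386)) = +1.7985 rad/s; magnitude 1.7985 rad/s.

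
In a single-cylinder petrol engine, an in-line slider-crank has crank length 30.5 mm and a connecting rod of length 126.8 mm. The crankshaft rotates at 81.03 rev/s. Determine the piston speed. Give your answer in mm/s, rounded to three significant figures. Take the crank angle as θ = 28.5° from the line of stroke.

ω = 2π·81 = 509.1 rad/s
For an in-line slider-crank, x = r cosθ + √(L² − r² sin²θ), so v = −rω sinθ·[1 + r cosθ/√(L² − r² sin²θ)].
With r = 0.0305 m, L = 0.1268 m, θ = 28.5°: √(L² − r² sin²θ) = 0.12596 m.
v = −0.0305·509.1·0.47716·[1 + 0.0305·0.87882/0.12596] = -8.9862 m/s.
|v| = 8.9862 m/s = 8986.2 mm/s.

8990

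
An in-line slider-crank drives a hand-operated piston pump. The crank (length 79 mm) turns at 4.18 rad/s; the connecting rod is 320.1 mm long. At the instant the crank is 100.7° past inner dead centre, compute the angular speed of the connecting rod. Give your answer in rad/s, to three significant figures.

0.197

ω = 4.18 rad/s
The rod makes angle φ with the slider axis where L sinφ = r sinθ; differentiating, L cosφ·φ̇ = r ω cosθ.
L cosφ = √(L² − r² sin²θ) = 0.31054 m.
|ω_rod| = r ω |cosθ| / √(L² − r² sin²θ) = 0.079·4.18·0.18567/0.31054 = 0.19743 rad/s.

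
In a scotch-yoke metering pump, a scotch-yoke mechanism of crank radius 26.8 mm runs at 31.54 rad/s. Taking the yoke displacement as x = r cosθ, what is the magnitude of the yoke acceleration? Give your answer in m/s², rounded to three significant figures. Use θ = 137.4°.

19.6

ω = 31.54 rad/s
x = r cosθ ⇒ ẍ = −rω² cosθ (ω constant).
|a| = rω²|cosθ| = 0.0268·(31.54)²·|cos 137.4°| = 19.624 m/s².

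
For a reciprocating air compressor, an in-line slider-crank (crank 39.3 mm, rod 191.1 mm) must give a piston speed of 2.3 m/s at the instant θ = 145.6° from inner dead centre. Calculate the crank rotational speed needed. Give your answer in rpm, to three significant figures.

For an in-line slider-crank, |v_piston| = rω|sinθ|·[1 + r cosθ/√(L² − r² sin²θ)].
With r = 0.0393 m, L = 0.1911 m, θ = 145.6°: the bracketed kinematic factor |dx/dθ| = 0.01841 m.
ω = v/|dx/dθ| = 2.3/0.01841 = 124.93 rad/s.
N = 60ω/(2π) = 1193 rpm.

1190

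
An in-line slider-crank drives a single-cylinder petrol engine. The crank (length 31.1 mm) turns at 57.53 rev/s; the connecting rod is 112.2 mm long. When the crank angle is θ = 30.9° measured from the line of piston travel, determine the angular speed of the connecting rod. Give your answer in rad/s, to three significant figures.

86.9

ω = 361.5 rad/s (converted from 57.53 rev/s).
The rod makes angle φ with the slider axis where L sinφ = r sinθ; differentiating, L cosφ·φ̇ = r ω cosθ.
L cosφ = √(L² − r² sin²θ) = 0.11106 m.
|ω_rod| = r ω |cosθ| / √(L² − r² sin²θ) = 0.0311·361.5·0.85806/0.11106 = 86.857 rad/s.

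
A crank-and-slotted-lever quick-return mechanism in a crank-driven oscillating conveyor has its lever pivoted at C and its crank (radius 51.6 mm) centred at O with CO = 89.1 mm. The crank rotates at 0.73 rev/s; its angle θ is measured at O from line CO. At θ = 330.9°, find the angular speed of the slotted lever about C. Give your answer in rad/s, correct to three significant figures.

ω = 4.587 rad/s (from 0.73 rev/s).
Crank pin A relative to C: A = (d + r cosθ, r sinθ); lever angle φ = atan2(r sinθ, d + r cosθ).
Differentiating tanφ: φ̇ = rω(d cosθ + r)/(d² + r² + 2dr cosθ).
d² + r² + 2dr cosθ = |CA|² = 0.0186358 m²;  d cosθ + r = +0.12945 m.
|ω_lever| = |0.0516·4.587·+0.12945| / 0.0186358 = 1.6441 rad/s.

1.64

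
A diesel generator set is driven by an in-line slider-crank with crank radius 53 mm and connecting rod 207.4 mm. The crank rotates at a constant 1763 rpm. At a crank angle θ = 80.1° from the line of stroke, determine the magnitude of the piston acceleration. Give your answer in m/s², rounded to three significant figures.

137

ω = 2π·1763/60 = 184.6 rad/s
x(θ) = r cosθ + √(L² − r² sin²θ); with ω constant, a = ω²·d²x/dθ².
d²x/dθ² = −r cosθ − r²(cos2θ)/√u − r⁴ sin²2θ/(4u^{3/2}),  u = L² − r² sin²θ = 0.0402888 m².
Substituting r = 0.053 m, L = 0.2074 m, θ = 80.1°: d²x/dθ² = +0.004027 m.
a = ω²·d²x/dθ² = (184.6)²·(+0.004027) = +137.26 m/s²;  |a| = 137.26 m/s².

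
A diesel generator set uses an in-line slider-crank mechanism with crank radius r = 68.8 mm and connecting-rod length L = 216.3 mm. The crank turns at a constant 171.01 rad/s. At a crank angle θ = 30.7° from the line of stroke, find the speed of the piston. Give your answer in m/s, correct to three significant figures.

7.67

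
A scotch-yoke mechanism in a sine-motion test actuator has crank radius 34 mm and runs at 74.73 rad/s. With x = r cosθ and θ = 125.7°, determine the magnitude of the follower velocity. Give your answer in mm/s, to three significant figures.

2060

ω = 74.73 rad/s
x = r cosθ ⇒ ẋ = −rω sinθ.
|v| = rω|sinθ| = 0.034·74.73·|sin 125.7°| = 2.0634 m/s = 2063.4 mm/s.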